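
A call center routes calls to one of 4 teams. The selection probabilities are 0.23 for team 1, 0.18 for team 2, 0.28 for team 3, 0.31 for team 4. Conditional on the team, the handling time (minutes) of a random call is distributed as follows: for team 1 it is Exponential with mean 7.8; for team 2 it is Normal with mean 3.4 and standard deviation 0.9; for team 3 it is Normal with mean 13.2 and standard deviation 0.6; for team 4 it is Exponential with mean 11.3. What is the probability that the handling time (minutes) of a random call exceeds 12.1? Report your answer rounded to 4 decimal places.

Conditional on each team, P(X > 12.1): 1: 0.211976; 2: 0; 3: 0.966623; 4: 0.342735.
By total probability, P(X > 12.1) = 0.23·0.211976 + 0.18·0 + 0.28·0.966623 + 0.31·0.342735 = 0.425657.

0.4257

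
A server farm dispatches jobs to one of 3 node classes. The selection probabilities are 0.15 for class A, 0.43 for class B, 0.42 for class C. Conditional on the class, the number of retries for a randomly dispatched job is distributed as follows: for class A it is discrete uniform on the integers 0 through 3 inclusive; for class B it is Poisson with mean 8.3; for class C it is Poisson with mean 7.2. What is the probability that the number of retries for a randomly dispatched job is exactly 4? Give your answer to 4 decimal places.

0.0562

Conditional on each class, P(X = 4): A: 0; B: 0.0491425; C: 0.0835985.
By total probability, P(X = 4) = 0.15·0 + 0.43·0.0491425 + 0.42·0.0835985 = 0.0562426.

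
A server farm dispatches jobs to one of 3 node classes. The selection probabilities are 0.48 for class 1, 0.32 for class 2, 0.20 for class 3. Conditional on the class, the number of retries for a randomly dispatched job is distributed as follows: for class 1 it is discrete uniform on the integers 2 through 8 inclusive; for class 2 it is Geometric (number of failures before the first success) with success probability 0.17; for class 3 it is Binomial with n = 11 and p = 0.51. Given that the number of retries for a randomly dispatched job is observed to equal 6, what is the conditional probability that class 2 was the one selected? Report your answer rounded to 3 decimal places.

0.134

Likelihoods P(X=6 | ·): 1: 0.142857; 2: 0.0555799; 3: 0.229638.
Posterior ∝ prior × likelihood. Numerator for 2: 0.32·0.0555799 = 0.0177856.
Normalizing constant: 0.48·0.142857 + 0.32·0.0555799 + 0.2·0.229638 = 0.132285.
P(2 | observation) = 0.0177856 / 0.132285 = 0.134449.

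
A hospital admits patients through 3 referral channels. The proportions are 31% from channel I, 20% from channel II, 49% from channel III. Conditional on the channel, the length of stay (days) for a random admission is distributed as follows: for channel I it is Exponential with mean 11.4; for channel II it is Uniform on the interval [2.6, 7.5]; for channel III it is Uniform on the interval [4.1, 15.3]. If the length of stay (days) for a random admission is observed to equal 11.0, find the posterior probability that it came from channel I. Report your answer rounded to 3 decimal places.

Likelihoods f(11.0 | ·): I: 0.0334225; II: 0; III: 0.0892857.
Posterior ∝ prior × likelihood. Numerator for I: 0.31·0.0334225 = 0.010361.
Normalizing constant: 0.31·0.0334225 + 0.2·0 + 0.49·0.0892857 = 0.054111.
P(I | observation) = 0.010361 / 0.054111 = 0.191476.

0.191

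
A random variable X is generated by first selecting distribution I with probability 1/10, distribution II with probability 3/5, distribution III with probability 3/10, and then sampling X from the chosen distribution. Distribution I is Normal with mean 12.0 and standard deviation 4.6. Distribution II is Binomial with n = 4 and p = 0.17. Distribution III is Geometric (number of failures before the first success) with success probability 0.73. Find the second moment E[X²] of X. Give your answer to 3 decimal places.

For each component E[X²] = Var + (mean)², giving I: 165.16; II: 1.0268; III: 0.64346.
Overall E[X²] = 0.1·165.16 + 0.6·1.0268 + 0.3·0.64346 = 17.3251.

17.325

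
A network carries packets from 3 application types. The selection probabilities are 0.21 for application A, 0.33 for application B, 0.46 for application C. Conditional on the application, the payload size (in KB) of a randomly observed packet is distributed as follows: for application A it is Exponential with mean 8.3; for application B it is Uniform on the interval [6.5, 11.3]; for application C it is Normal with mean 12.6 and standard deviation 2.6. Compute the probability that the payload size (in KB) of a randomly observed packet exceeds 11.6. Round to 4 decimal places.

Conditional on each application, P(X > 11.6): A: 0.247192; B: 0; C: 0.649739.
By total probability, P(X > 11.6) = 0.21·0.247192 + 0.33·0 + 0.46·0.649739 = 0.35079.

0.3508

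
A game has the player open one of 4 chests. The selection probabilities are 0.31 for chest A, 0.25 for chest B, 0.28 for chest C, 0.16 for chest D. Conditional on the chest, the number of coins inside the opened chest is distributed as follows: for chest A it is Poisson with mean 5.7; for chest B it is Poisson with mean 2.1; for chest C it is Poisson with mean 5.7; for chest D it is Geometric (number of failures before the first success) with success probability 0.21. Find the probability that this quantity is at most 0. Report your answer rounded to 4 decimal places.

0.0662

Conditional on each chest, P(X ≤ 0): A: 0.00334597; B: 0.122456; C: 0.00334597; D: 0.21.
By total probability, P(X ≤ 0) = 0.31·0.00334597 + 0.25·0.122456 + 0.28·0.00334597 + 0.16·0.21 = 0.0661882.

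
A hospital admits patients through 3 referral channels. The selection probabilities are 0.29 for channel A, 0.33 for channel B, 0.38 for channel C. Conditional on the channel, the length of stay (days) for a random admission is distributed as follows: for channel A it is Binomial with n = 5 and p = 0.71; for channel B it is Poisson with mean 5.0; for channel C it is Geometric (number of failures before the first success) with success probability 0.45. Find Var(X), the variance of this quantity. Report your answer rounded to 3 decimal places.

5.569

Per component, A: μ=3.55, E[X²]=13.632; B: μ=5, E[X²]=30; C: μ=1.22222, E[X²]=4.20988.
E[X] = 0.29·3.55 + 0.33·5 + 0.38·1.22222 = 3.14394.
E[X²] = 0.29·13.632 + 0.33·30 + 0.38·4.20988 = 15.453.
Var(X) = E[X²] − (E[X])² = 15.453 − 9.88439 = 5.56865.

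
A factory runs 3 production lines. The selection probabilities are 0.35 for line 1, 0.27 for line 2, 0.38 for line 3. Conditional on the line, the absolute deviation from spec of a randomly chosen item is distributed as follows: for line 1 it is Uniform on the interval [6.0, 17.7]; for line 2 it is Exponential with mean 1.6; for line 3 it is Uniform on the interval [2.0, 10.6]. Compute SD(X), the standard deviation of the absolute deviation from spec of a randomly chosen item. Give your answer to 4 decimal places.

4.8288

Per component, 1: μ=11.85, E[X²]=151.83; 2: μ=1.6, E[X²]=5.12; 3: μ=6.3, E[X²]=45.8533.
E[X] = 0.35·11.85 + 0.27·1.6 + 0.38·6.3 = 6.9735.
E[X²] = 0.35·151.83 + 0.27·5.12 + 0.38·45.8533 = 71.9472.
Var(X) = E[X²] − (E[X])² = 71.9472 − 48.6297 = 23.3175.
SD(X) = √23.3175 = 4.82882.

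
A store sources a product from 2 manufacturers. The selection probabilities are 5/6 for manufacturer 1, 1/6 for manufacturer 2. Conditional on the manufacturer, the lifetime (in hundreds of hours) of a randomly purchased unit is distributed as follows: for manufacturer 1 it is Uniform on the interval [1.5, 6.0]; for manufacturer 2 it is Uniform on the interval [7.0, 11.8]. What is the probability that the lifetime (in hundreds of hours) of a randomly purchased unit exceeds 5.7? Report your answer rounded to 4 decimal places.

0.2222

Conditional on each manufacturer, P(X > 5.7): 1: 0.0666667; 2: 1.
By total probability, P(X > 5.7) = 0.833333·0.0666667 + 0.166667·1 = 0.222222.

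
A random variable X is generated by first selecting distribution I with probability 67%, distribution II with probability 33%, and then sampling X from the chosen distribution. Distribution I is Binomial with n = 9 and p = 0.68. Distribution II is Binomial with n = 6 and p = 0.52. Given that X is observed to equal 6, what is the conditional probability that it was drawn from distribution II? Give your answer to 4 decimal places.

Likelihoods P(X=6 | ·): I: 0.272134; II: 0.0197706.
Posterior ∝ prior × likelihood. Numerator for II: 0.33·0.0197706 = 0.0065243.
Normalizing constant: 0.67·0.272134 + 0.33·0.0197706 = 0.188854.
P(II | observation) = 0.0065243 / 0.188854 = 0.0345468.

0.0345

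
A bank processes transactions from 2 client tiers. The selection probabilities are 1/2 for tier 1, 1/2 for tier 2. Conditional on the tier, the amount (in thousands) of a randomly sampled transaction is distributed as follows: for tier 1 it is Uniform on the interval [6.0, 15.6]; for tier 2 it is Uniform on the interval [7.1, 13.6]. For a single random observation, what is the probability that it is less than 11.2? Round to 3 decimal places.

0.586

Conditional on each tier, P(X < 11.2): 1: 0.541667; 2: 0.630769.
By total probability, P(X < 11.2) = 0.5·0.541667 + 0.5·0.630769 = 0.586218.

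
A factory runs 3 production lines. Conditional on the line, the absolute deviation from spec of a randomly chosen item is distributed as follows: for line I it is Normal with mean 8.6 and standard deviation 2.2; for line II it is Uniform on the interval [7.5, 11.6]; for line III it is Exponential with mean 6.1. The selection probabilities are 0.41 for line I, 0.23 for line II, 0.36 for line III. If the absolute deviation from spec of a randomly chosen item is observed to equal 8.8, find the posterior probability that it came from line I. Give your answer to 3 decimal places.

Likelihoods f(8.8 | ·): I: 0.18059; II: 0.243902; III: 0.0387389.
Posterior ∝ prior × likelihood. Numerator for I: 0.41·0.18059 = 0.0740417.
Normalizing constant: 0.41·0.18059 + 0.23·0.243902 + 0.36·0.0387389 = 0.144085.
P(I | observation) = 0.0740417 / 0.144085 = 0.513874.

0.514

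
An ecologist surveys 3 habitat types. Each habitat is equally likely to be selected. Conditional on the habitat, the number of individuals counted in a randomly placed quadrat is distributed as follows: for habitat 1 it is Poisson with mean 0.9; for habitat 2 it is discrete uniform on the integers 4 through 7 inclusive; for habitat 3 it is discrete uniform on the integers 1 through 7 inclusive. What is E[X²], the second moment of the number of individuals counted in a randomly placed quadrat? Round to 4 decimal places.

For each component E[X²] = Var + (mean)², giving 1: 1.71; 2: 31.5; 3: 20.
Overall E[X²] = 0.333333·1.71 + 0.333333·31.5 + 0.333333·20 = 17.7367.

17.7367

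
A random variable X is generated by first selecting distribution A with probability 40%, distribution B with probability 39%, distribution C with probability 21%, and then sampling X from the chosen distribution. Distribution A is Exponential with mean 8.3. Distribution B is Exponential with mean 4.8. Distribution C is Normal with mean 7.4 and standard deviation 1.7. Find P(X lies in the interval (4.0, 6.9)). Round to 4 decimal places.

Conditional on each component, P(4.0 < X < 6.9): A: 0.18212; B: 0.197077; C: 0.361584.
By total probability, P(4.0 < X < 6.9) = 0.4·0.18212 + 0.39·0.197077 + 0.21·0.361584 = 0.225641.

0.2256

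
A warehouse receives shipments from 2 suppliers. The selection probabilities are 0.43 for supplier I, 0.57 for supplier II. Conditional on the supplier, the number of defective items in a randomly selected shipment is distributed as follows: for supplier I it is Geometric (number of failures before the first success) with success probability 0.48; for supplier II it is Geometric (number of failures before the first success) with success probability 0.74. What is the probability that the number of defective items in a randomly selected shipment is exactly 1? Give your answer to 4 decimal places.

0.2170

Conditional on each supplier, P(X = 1): I: 0.2496; II: 0.1924.
By total probability, P(X = 1) = 0.43·0.2496 + 0.57·0.1924 = 0.216996.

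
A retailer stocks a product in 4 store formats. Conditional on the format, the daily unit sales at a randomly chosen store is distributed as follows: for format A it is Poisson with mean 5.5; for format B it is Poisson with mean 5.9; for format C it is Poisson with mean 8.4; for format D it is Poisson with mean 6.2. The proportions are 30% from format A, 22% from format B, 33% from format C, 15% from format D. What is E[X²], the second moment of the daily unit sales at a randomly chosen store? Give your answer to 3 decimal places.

For each component E[X²] = Var + (mean)², giving A: 35.75; B: 40.71; C: 78.96; D: 44.64.
Overall E[X²] = 0.3·35.75 + 0.22·40.71 + 0.33·78.96 + 0.15·44.64 = 52.434.

52.434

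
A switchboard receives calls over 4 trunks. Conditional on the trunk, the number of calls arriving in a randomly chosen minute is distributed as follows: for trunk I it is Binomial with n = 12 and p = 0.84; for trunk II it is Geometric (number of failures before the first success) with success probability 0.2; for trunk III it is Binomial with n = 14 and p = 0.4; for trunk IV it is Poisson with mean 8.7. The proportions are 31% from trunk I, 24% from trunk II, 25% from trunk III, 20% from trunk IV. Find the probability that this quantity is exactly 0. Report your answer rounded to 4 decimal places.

0.0482

Conditional on each trunk, P(X = 0): I: 2.81475e-10; II: 0.2; III: 0.000783642; IV: 0.000166586.
By total probability, P(X = 0) = 0.31·2.81475e-10 + 0.24·0.2 + 0.25·0.000783642 + 0.2·0.000166586 = 0.0482292.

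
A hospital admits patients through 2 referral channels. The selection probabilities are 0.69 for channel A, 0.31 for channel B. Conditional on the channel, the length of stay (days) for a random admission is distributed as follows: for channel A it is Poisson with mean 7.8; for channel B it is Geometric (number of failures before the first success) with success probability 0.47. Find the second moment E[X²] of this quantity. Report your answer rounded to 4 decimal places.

For each component E[X²] = Var + (mean)², giving A: 68.64; B: 3.67089.
Overall E[X²] = 0.69·68.64 + 0.31·3.67089 = 48.4996.

48.4996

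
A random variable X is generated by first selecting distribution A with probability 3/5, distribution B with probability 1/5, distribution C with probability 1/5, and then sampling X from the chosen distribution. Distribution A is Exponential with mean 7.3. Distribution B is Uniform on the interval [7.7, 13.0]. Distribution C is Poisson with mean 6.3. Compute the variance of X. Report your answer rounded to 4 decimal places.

35.5946

Per component, A: μ=7.3, E[X²]=106.58; B: μ=10.35, E[X²]=109.463; C: μ=6.3, E[X²]=45.99.
E[X] = 0.6·7.3 + 0.2·10.35 + 0.2·6.3 = 7.71.
E[X²] = 0.6·106.58 + 0.2·109.463 + 0.2·45.99 = 95.0387.
Var(X) = E[X²] − (E[X])² = 95.0387 − 59.4441 = 35.5946.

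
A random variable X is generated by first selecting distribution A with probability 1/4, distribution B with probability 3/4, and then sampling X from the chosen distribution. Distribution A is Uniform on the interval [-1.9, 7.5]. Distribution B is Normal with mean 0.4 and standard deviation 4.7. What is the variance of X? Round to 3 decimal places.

Per component, A: μ=2.8, E[X²]=15.2033; B: μ=0.4, E[X²]=22.25.
E[X] = 0.25·2.8 + 0.75·0.4 = 1.
E[X²] = 0.25·15.2033 + 0.75·22.25 = 20.4883.
Var(X) = E[X²] − (E[X])² = 20.4883 − 1 = 19.4883.

19.488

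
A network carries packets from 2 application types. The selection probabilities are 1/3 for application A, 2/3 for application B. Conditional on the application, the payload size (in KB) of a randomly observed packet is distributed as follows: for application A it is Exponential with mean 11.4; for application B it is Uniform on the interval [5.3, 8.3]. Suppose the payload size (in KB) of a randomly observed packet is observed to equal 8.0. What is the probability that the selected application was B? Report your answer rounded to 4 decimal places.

Likelihoods f(8.0 | ·): A: 0.0434838; B: 0.333333.
Posterior ∝ prior × likelihood. Numerator for B: 0.666667·0.333333 = 0.222222.
Normalizing constant: 0.333333·0.0434838 + 0.666667·0.333333 = 0.236717.
P(B | observation) = 0.222222 / 0.236717 = 0.938768.

0.9388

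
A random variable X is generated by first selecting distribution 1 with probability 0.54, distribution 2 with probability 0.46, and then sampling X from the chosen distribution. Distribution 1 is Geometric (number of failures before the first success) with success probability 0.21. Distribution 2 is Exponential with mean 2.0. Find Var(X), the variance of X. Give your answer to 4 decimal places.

Per component, 1: μ=3.7619, E[X²]=32.0658; 2: μ=2, E[X²]=8.
E[X] = 0.54·3.7619 + 0.46·2 = 2.95143.
E[X²] = 0.54·32.0658 + 0.46·8 = 20.9955.
Var(X) = E[X²] − (E[X])² = 20.9955 − 8.71093 = 12.2846.

12.2846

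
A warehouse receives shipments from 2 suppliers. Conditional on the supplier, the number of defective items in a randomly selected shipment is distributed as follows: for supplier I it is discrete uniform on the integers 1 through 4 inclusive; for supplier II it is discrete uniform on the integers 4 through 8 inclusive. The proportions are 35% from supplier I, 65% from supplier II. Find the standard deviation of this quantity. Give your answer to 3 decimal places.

2.127

Per component, I: μ=2.5, E[X²]=7.5; II: μ=6, E[X²]=38.
E[X] = 0.35·2.5 + 0.65·6 = 4.775.
E[X²] = 0.35·7.5 + 0.65·38 = 27.325.
Var(X) = E[X²] − (E[X])² = 27.325 − 22.8006 = 4.52437.
SD(X) = √4.52437 = 2.12706.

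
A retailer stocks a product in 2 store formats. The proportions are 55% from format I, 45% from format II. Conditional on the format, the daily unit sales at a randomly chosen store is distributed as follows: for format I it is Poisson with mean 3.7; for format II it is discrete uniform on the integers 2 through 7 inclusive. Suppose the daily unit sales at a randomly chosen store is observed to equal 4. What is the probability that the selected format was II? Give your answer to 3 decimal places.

Likelihoods P(X=4 | ·): I: 0.193066; II: 0.166667.
Posterior ∝ prior × likelihood. Numerator for II: 0.45·0.166667 = 0.075.
Normalizing constant: 0.55·0.193066 + 0.45·0.166667 = 0.181186.
P(II | observation) = 0.075 / 0.181186 = 0.413938.

0.414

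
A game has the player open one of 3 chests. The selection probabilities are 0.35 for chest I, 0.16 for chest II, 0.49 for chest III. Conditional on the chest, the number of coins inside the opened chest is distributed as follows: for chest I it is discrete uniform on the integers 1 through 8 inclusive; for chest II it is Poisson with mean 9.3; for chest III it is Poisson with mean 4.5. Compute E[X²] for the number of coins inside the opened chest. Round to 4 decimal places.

For each component E[X²] = Var + (mean)², giving I: 25.5; II: 95.79; III: 24.75.
Overall E[X²] = 0.35·25.5 + 0.16·95.79 + 0.49·24.75 = 36.3789.

36.3789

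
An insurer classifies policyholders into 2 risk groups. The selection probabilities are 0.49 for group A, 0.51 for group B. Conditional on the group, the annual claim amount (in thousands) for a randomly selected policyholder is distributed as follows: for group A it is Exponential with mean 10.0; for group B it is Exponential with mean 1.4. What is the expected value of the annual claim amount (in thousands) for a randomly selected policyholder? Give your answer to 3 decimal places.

Component means — A: 10; B: 1.4.
E[X] = 0.49·10 + 0.51·1.4 = 5.614.

5.614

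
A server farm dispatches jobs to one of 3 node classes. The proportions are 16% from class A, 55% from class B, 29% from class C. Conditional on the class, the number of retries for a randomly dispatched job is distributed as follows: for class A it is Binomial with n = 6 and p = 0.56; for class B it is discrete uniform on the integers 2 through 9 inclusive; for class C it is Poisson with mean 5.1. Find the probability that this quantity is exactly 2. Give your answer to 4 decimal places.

0.1200

Conditional on each class, P(X = 2): A: 0.17631; B: 0.125; C: 0.0792882.
By total probability, P(X = 2) = 0.16·0.17631 + 0.55·0.125 + 0.29·0.0792882 = 0.119953.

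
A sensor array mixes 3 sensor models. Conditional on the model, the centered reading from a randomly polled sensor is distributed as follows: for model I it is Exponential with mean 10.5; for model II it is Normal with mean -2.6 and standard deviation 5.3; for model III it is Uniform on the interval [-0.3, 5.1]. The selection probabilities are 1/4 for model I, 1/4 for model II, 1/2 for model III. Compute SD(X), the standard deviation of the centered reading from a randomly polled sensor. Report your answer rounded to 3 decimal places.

Per component, I: μ=10.5, E[X²]=220.5; II: μ=-2.6, E[X²]=34.85; III: μ=2.4, E[X²]=8.19.
E[X] = 0.25·10.5 + 0.25·-2.6 + 0.5·2.4 = 3.175.
E[X²] = 0.25·220.5 + 0.25·34.85 + 0.5·8.19 = 67.9325.
Var(X) = E[X²] − (E[X])² = 67.9325 − 10.0806 = 57.8519.
SD(X) = √57.8519 = 7.60604.

7.606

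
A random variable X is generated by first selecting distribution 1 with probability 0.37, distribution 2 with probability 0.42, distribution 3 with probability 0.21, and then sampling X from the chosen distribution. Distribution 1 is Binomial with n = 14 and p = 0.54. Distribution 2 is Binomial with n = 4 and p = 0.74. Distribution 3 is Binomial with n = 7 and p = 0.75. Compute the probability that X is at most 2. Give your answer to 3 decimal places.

Conditional on each component, P(X ≤ 2): 1: 0.00271305; 2: 0.278701; 3: 0.0128784.
By total probability, P(X ≤ 2) = 0.37·0.00271305 + 0.42·0.278701 + 0.21·0.0128784 = 0.120763.

0.121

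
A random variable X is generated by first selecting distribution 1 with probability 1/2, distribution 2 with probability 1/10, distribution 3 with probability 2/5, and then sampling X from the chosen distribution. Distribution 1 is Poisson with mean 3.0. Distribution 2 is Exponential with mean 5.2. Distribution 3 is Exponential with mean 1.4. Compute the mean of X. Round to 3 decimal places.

Component means — 1: 3; 2: 5.2; 3: 1.4.
E[X] = 0.5·3 + 0.1·5.2 + 0.4·1.4 = 2.58.

2.580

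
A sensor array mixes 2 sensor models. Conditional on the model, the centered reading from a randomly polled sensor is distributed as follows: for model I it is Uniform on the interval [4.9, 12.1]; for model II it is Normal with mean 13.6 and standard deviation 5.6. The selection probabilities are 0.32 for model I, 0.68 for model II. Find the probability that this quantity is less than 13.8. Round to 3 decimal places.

Conditional on each model, P(X < 13.8): I: 1; II: 0.514245.
By total probability, P(X < 13.8) = 0.32·1 + 0.68·0.514245 = 0.669687.

0.670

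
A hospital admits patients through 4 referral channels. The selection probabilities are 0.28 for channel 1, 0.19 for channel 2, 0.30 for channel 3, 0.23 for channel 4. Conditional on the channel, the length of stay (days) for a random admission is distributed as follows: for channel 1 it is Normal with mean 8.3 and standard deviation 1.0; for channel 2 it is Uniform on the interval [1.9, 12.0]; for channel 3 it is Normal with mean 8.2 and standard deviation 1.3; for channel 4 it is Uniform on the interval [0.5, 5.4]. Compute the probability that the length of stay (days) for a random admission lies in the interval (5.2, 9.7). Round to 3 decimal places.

0.611

Conditional on each channel, P(5.2 < X < 9.7): 1: 0.918276; 2: 0.445545; 3: 0.86521; 4: 0.0408163.
By total probability, P(5.2 < X < 9.7) = 0.28·0.918276 + 0.19·0.445545 + 0.3·0.86521 + 0.23·0.0408163 = 0.610722.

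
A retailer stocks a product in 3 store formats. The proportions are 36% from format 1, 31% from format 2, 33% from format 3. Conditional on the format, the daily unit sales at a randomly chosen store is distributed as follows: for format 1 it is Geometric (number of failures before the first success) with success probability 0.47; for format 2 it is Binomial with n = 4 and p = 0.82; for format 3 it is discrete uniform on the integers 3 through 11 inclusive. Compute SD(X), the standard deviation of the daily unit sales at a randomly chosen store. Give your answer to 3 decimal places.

3.046

Per component, 1: μ=1.12766, E[X²]=3.67089; 2: μ=3.28, E[X²]=11.3488; 3: μ=7, E[X²]=55.6667.
E[X] = 0.36·1.12766 + 0.31·3.28 + 0.33·7 = 3.73276.
E[X²] = 0.36·3.67089 + 0.31·11.3488 + 0.33·55.6667 = 23.2096.
Var(X) = E[X²] − (E[X])² = 23.2096 − 13.9335 = 9.27617.
SD(X) = √9.27617 = 3.04568.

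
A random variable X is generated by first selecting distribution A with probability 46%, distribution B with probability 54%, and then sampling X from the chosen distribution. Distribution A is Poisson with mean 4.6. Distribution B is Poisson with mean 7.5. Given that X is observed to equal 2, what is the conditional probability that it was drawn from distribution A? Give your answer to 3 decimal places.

0.853

Likelihoods P(X=2 | ·): A: 0.106348; B: 0.0155555.
Posterior ∝ prior × likelihood. Numerator for A: 0.46·0.106348 = 0.0489203.
Normalizing constant: 0.46·0.106348 + 0.54·0.0155555 = 0.0573202.
P(A | observation) = 0.0489203 / 0.0573202 = 0.853455.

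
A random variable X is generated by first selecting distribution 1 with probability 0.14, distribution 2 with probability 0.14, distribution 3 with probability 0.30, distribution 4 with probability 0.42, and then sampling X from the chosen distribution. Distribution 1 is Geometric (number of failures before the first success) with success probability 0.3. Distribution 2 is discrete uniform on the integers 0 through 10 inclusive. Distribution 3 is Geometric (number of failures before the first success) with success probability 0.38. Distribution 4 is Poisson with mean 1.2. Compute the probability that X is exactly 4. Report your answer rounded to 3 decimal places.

0.051

Conditional on each component, P(X = 4): 1: 0.07203; 2: 0.0909091; 3: 0.0561501; 4: 0.0260232.
By total probability, P(X = 4) = 0.14·0.07203 + 0.14·0.0909091 + 0.3·0.0561501 + 0.42·0.0260232 = 0.0505862.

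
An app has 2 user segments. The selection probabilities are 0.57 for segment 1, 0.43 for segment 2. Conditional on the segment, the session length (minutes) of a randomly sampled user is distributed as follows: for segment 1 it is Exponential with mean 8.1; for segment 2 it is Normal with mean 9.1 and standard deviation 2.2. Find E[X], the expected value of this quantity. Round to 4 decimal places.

Component means — 1: 8.1; 2: 9.1.
E[X] = 0.57·8.1 + 0.43·9.1 = 8.53.

8.5300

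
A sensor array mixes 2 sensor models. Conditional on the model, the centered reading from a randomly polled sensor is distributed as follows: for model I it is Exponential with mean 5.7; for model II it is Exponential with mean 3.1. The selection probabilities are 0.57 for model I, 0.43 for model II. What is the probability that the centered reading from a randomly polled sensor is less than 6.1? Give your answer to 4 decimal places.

0.7444

Conditional on each model, P(X < 6.1): I: 0.657052; II: 0.860228.
By total probability, P(X < 6.1) = 0.57·0.657052 + 0.43·0.860228 = 0.744417.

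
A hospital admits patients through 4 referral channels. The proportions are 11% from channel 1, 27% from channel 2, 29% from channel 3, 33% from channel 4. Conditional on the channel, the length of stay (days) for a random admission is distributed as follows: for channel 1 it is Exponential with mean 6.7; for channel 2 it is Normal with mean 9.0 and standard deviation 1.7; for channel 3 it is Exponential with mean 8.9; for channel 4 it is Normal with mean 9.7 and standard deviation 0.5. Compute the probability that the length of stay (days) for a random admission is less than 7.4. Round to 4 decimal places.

0.2841

Conditional on each channel, P(X < 7.4): 1: 0.668616; 2: 0.173307; 3: 0.564587; 4: 2.11245e-06.
By total probability, P(X < 7.4) = 0.11·0.668616 + 0.27·0.173307 + 0.29·0.564587 + 0.33·2.11245e-06 = 0.284072.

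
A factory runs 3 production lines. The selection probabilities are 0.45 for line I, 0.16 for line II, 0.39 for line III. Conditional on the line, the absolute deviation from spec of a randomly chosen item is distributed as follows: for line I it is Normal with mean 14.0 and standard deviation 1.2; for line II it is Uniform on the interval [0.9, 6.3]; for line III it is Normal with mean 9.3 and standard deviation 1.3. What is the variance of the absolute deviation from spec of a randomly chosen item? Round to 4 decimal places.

15.3876

Per component, I: μ=14, E[X²]=197.44; II: μ=3.6, E[X²]=15.39; III: μ=9.3, E[X²]=88.18.
E[X] = 0.45·14 + 0.16·3.6 + 0.39·9.3 = 10.503.
E[X²] = 0.45·197.44 + 0.16·15.39 + 0.39·88.18 = 125.701.
Var(X) = E[X²] − (E[X])² = 125.701 − 110.313 = 15.3876.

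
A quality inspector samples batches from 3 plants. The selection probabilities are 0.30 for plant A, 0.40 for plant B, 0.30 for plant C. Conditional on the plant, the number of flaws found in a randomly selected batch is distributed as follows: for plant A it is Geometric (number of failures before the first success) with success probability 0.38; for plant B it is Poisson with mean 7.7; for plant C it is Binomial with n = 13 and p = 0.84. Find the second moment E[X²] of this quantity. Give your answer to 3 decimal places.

For each component E[X²] = Var + (mean)², giving A: 6.95568; B: 66.99; C: 120.994.
Overall E[X²] = 0.3·6.95568 + 0.4·66.99 + 0.3·120.994 = 65.1808.

65.181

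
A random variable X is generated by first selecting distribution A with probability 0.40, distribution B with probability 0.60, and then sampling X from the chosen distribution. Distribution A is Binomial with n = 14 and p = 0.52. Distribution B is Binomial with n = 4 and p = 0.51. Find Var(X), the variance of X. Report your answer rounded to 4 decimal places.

Per component, A: μ=7.28, E[X²]=56.4928; B: μ=2.04, E[X²]=5.1612.
E[X] = 0.4·7.28 + 0.6·2.04 = 4.136.
E[X²] = 0.4·56.4928 + 0.6·5.1612 = 25.6938.
Var(X) = E[X²] − (E[X])² = 25.6938 − 17.1065 = 8.58734.

8.5873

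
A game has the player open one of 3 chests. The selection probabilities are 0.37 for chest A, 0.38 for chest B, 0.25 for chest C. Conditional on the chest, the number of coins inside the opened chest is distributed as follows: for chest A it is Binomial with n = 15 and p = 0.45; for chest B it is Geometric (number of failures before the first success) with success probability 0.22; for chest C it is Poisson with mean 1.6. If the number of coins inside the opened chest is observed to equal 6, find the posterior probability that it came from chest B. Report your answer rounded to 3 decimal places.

0.207

Likelihoods P(X=6 | ·): A: 0.191401; B: 0.0495439; C: 0.00470453.
Posterior ∝ prior × likelihood. Numerator for B: 0.38·0.0495439 = 0.0188267.
Normalizing constant: 0.37·0.191401 + 0.38·0.0495439 + 0.25·0.00470453 = 0.0908211.
P(B | observation) = 0.0188267 / 0.0908211 = 0.207294.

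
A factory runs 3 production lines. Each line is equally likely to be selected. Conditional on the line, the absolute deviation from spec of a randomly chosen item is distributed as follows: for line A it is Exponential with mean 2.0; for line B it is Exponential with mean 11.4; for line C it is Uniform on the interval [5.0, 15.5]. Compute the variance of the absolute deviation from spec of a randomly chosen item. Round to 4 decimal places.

65.2431

Per component, A: μ=2, E[X²]=8; B: μ=11.4, E[X²]=259.92; C: μ=10.25, E[X²]=114.25.
E[X] = 0.333333·2 + 0.333333·11.4 + 0.333333·10.25 = 7.88333.
E[X²] = 0.333333·8 + 0.333333·259.92 + 0.333333·114.25 = 127.39.
Var(X) = E[X²] − (E[X])² = 127.39 − 62.1469 = 65.2431.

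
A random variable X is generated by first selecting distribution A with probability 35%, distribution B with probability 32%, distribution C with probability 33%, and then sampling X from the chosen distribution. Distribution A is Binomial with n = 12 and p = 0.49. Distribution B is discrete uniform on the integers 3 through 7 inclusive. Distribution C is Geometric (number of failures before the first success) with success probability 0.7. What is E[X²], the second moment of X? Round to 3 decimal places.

For each component E[X²] = Var + (mean)², giving A: 37.5732; B: 27; C: 0.795918.
Overall E[X²] = 0.35·37.5732 + 0.32·27 + 0.33·0.795918 = 22.0533.

22.053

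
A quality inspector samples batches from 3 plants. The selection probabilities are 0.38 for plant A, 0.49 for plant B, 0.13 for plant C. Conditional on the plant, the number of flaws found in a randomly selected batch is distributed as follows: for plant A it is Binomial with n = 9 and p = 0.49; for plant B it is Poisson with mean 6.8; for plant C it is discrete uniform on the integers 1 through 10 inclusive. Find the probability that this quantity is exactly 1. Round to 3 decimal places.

0.024

Conditional on each plant, P(X = 1): A: 0.0201837; B: 0.00757367; C: 0.1.
By total probability, P(X = 1) = 0.38·0.0201837 + 0.49·0.00757367 + 0.13·0.1 = 0.0243809.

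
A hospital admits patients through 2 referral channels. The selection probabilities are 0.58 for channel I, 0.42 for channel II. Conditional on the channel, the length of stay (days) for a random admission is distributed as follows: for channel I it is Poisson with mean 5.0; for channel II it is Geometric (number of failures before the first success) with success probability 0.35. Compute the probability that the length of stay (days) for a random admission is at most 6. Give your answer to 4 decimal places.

Conditional on each channel, P(X ≤ 6): I: 0.762183; II: 0.950978.
By total probability, P(X ≤ 6) = 0.58·0.762183 + 0.42·0.950978 = 0.841477.

0.8415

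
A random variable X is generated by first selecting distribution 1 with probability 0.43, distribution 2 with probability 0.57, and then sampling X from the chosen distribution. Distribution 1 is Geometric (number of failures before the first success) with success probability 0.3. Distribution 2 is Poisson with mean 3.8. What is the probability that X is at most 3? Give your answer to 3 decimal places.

Conditional on each component, P(X ≤ 3): 1: 0.7599; 2: 0.473485.
By total probability, P(X ≤ 3) = 0.43·0.7599 + 0.57·0.473485 = 0.596643.

0.597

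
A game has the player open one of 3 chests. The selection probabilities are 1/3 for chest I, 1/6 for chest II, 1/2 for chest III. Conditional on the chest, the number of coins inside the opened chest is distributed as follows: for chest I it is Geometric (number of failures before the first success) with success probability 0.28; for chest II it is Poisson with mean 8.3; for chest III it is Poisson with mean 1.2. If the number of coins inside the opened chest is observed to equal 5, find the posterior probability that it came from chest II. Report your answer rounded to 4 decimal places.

0.3909

Likelihoods P(X=5 | ·): I: 0.0541777; II: 0.0815765; III: 0.00624556.
Posterior ∝ prior × likelihood. Numerator for II: 0.166667·0.0815765 = 0.0135961.
Normalizing constant: 0.333333·0.0541777 + 0.166667·0.0815765 + 0.5·0.00624556 = 0.0347781.
P(II | observation) = 0.0135961 / 0.0347781 = 0.390938.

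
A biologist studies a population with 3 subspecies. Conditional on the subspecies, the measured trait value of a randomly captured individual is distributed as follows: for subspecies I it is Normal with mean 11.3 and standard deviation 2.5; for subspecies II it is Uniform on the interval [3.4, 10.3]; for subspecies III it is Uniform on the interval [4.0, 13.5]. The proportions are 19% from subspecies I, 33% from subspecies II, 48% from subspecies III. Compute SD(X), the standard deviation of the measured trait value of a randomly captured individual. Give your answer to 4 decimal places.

Per component, I: μ=11.3, E[X²]=133.94; II: μ=6.85, E[X²]=50.89; III: μ=8.75, E[X²]=84.0833.
E[X] = 0.19·11.3 + 0.33·6.85 + 0.48·8.75 = 8.6075.
E[X²] = 0.19·133.94 + 0.33·50.89 + 0.48·84.0833 = 82.6023.
Var(X) = E[X²] − (E[X])² = 82.6023 − 74.0891 = 8.51324.
SD(X) = √8.51324 = 2.91775.

2.9177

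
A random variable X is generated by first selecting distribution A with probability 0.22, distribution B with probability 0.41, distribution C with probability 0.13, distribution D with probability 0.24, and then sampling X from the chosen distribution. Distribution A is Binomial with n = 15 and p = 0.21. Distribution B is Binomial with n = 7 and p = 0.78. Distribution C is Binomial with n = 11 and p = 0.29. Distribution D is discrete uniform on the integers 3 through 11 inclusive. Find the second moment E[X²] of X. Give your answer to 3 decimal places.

30.423

For each component E[X²] = Var + (mean)², giving A: 12.411; B: 31.0128; C: 12.441; D: 55.6667.
Overall E[X²] = 0.22·12.411 + 0.41·31.0128 + 0.13·12.441 + 0.24·55.6667 = 30.423.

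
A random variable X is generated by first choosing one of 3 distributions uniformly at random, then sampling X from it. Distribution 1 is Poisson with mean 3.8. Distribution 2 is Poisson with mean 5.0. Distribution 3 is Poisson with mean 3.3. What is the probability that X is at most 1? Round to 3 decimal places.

0.102

Conditional on each component, P(X ≤ 1): 1: 0.10738; 2: 0.0404277; 3: 0.158598.
By total probability, P(X ≤ 1) = 0.333333·0.10738 + 0.333333·0.0404277 + 0.333333·0.158598 = 0.102135.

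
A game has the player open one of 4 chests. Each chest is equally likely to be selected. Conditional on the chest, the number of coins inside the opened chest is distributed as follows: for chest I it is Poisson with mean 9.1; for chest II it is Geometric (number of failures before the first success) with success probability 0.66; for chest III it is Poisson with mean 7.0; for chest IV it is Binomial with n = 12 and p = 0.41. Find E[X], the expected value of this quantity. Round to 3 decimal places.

5.384

Component means — I: 9.1; II: 0.515152; III: 7; IV: 4.92.
E[X] = 0.25·9.1 + 0.25·0.515152 + 0.25·7 + 0.25·4.92 = 5.38379.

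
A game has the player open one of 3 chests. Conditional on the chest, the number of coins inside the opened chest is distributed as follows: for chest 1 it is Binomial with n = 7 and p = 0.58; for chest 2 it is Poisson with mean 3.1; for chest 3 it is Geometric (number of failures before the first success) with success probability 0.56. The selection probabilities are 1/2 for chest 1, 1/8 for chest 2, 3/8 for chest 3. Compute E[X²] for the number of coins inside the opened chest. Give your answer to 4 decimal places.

For each component E[X²] = Var + (mean)², giving 1: 18.1888; 2: 12.71; 3: 2.02041.
Overall E[X²] = 0.5·18.1888 + 0.125·12.71 + 0.375·2.02041 = 11.4408.

11.4408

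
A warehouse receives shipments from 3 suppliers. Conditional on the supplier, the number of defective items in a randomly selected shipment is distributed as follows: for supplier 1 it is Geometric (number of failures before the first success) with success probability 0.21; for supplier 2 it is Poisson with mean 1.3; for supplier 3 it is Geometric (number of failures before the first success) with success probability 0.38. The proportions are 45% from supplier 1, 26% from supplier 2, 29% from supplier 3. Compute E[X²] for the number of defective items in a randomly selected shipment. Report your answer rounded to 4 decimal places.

For each component E[X²] = Var + (mean)², giving 1: 32.0658; 2: 2.99; 3: 6.95568.
Overall E[X²] = 0.45·32.0658 + 0.26·2.99 + 0.29·6.95568 = 17.2241.

17.2241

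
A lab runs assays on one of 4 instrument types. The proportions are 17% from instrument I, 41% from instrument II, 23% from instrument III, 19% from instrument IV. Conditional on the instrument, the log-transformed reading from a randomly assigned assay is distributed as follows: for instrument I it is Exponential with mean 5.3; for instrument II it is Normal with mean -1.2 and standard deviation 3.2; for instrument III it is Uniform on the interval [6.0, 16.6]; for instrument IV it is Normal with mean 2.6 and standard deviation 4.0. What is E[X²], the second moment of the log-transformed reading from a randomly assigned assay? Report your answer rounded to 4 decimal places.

For each component E[X²] = Var + (mean)², giving I: 56.18; II: 11.68; III: 137.053; IV: 22.76.
Overall E[X²] = 0.17·56.18 + 0.41·11.68 + 0.23·137.053 + 0.19·22.76 = 50.1861.

50.1861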